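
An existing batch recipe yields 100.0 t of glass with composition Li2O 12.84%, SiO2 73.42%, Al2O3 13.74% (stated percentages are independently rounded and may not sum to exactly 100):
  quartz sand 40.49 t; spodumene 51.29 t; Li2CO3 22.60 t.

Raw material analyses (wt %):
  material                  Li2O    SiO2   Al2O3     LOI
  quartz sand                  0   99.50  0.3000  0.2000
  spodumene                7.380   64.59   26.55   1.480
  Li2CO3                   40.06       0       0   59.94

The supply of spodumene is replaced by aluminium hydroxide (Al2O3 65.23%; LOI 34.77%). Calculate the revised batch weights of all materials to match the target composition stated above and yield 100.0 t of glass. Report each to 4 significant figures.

Intermediates appear (rounded to 4 significant figures) on the page. The whole derivation keeps full float precision end to end; each reported figure carries a single rounding; the derived quantities (the three compositions, net glass mass, the totals, LOI, the yield) are carried at exact precision from the weighed amounts on 100.0 t of glass as quoted within the problem or answer text.
Target oxide masses per 100.0 t glass:
  Li2O: 12.84% × 100.0 = 12.84 t
  SiO2: 73.42% × 100.0 = 73.42 t
  Al2O3: 13.74% × 100.0 = 13.74 t
Balance tally, oxide-wise, from the weights as reported, relative to the basis at hand (oxide sums agree with the targets given rounding of the digits):
  Li2O: 32.05·0.4006 = 12.84 t (target 12.84 t)
  SiO2: 73.79·0.9950 = 73.42 t (target 73.42 t)
  Al2O3: 73.79·0.003000 + 20.72·0.6523 = 13.74 t (target 13.74 t)
Glass-mass bookkeeping: the batch minus its LOI: 100.0 t (per-oxide target masses sum to 100.0 t; the stated basis being 100.0 t — deltas are rounding alone).
Whole-batch sum: Σ batch = 126.6 t; Σ batch·LOI gives LOI loss = 26.56 t; yield: glass divided by total = 79.01%.

Revised batch per 100.0 t glass:
  quartz sand: 73.79 t
  aluminium hydroxide: 20.72 t
  Li2CO3: 32.05 t
Total batch = 126.6 t; LOI loss = 26.56 t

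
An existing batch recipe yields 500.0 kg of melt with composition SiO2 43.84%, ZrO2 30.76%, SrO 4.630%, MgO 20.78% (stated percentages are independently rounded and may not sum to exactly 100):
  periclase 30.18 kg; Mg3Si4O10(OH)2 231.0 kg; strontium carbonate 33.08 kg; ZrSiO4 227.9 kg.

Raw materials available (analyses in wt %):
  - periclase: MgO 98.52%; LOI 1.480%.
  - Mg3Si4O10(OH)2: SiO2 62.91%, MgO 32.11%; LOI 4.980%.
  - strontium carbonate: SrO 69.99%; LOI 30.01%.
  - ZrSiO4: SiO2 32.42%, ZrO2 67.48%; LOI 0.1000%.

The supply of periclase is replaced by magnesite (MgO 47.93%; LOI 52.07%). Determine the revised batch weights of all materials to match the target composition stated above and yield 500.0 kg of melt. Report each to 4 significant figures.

The intermediate values are shown rounded to 4 significant figures in the printout; all internal work runs at exact precision from first step to last; every reported result is rounded only once — all derived quantities, including LOI, net glass mass, totals, four oxide percentages, yield, are carried from the batch weights on 500.0 kg of glass in full precision as they appear in either problem or answer.
Oxide mass targets, per 500.0 kg melt:
  SiO2: 43.84% × 500.0 = 219.2 kg
  ZrO2: 30.76% × 500.0 = 153.8 kg
  SrO: 4.630% × 500.0 = 23.15 kg
  MgO: 20.78% × 500.0 = 103.9 kg
Per-oxide balance check from the weights as reported, versus the basis set out (every target is met by its sum once rounding is allowed for):
  SiO2: 231.0·0.6291 + 227.9·0.3242 = 219.2 kg (target 219.2 kg)
  ZrO2: 227.9·0.6748 = 153.8 kg (target 153.8 kg)
  SrO: 33.08·0.6999 = 23.15 kg (target 23.15 kg)
  MgO: 62.03·0.4793 + 231.0·0.3211 = 103.9 kg (target 103.9 kg)
Auditing the glass mass value: batch total minus LOI = 500.1 kg (per-oxide target masses sum to 500.0 kg; basis as stated: 500.0 kg — a pure rounding effect).
Batch grand total — Σ batch = 554.0 kg; ignition loss, Σ(batch × LOI) = 53.96 kg; glass ÷ batch gives a yield of 90.26%.

Revised batch per 500.0 kg melt:
  magnesite: 62.03 kg
  Mg3Si4O10(OH)2: 231.0 kg
  strontium carbonate: 33.08 kg
  ZrSiO4: 227.9 kg
Total batch = 554.0 kg; LOI loss = 53.96 kg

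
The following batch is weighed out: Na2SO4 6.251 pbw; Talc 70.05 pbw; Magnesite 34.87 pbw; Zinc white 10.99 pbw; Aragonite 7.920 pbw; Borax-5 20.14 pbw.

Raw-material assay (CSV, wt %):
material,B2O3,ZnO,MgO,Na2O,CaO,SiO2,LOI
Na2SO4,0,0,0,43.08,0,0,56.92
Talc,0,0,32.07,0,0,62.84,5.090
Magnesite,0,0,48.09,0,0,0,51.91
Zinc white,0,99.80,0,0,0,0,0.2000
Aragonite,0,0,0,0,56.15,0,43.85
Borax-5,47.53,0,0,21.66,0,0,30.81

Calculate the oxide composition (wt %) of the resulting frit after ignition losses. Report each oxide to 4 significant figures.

Values along the way are displayed (rounded to 4 significant digits) between the steps — all internal work carries full float precision at every stage — every reported value takes just one rounding; the derived quantities, which include totals, glass mass, the six compositions, yield, ignition loss, are carried in full precision, as given in the problem or the answer, using the weight values per 115.3 pbw of glass.
Oxide masses out of the charge:
  B2O3: 20.14·0.4753 = 9.573 pbw
  ZnO: 10.99·0.9980 = 10.97 pbw
  MgO: 70.05·0.3207 + 34.87·0.4809 = 39.23 pbw
  Na2O: 6.251·0.4308 + 20.14·0.2166 = 7.055 pbw
  CaO: 7.920·0.5615 = 4.447 pbw
  SiO2: 70.05·0.6284 = 44.02 pbw
LOI: 6.251·0.5692 + 70.05·0.05090 + 34.87·0.5191 + 10.99·0.002000 + 7.920·0.4385 + 20.14·0.3081 = 34.92 pbw
batch − LOI leaves glass = 150.2 − 34.92 = 115.3 pbw (= Σ oxide masses)
oxide / glass × 100 gives the wt %

Glass mass = 115.3 pbw (batch 150.2 − LOI 34.92).
Composition: B2O3 8.303%, ZnO 9.513%, MgO 34.03%, Na2O 6.119%, CaO 3.857%, SiO2 38.18%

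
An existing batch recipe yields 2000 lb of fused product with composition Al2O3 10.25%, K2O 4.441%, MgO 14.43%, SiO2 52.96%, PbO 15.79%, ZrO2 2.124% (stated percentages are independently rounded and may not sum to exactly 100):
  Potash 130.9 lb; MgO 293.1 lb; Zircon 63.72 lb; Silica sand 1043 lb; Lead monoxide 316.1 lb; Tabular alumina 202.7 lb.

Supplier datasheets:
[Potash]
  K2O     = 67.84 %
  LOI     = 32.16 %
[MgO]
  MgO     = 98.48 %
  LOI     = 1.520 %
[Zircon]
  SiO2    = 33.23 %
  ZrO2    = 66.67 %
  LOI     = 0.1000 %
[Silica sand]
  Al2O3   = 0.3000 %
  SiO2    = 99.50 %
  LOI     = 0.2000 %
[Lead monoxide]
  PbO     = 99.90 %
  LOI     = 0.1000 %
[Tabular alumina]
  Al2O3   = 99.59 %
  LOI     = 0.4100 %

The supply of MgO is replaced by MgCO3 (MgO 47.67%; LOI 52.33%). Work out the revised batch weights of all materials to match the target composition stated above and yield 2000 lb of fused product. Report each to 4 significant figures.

Intermediates are printed rounded off to 4 significant figures as written — each numeric step keeps exact precision throughout. Exactly one rounding goes into every reported result. All derived quantities, which include six oxide percentages, net glass mass, totals, yield, LOI, are re-derived at exact precision, as quoted within question or answer, from the weighed amounts at 2000 lb of glass.
The oxide mass targets at 2000 lb fused product:
  Al2O3: 10.25% × 2000 = 205.0 lb
  K2O: 4.441% × 2000 = 88.82 lb
  MgO: 14.43% × 2000 = 288.6 lb
  SiO2: 52.96% × 2000 = 1059 lb
  PbO: 15.79% × 2000 = 315.8 lb
  ZrO2: 2.124% × 2000 = 42.48 lb
Per-oxide balance check applying the batch weights above, per the basis as stated (delivered sums recover each target given rounding of the digits):
  Al2O3: 1043·0.003000 + 202.7·0.9959 = 205.0 lb (target 205.0 lb)
  K2O: 130.9·0.6784 = 88.80 lb (target 88.82 lb)
  MgO: 605.4·0.4767 = 288.6 lb (target 288.6 lb)
  SiO2: 63.72·0.3323 + 1043·0.9950 = 1059 lb (target 1059 lb)
  PbO: 316.1·0.9990 = 315.8 lb (target 315.8 lb)
  ZrO2: 63.72·0.6667 = 42.48 lb (target 42.48 lb)
Glass mass check: total charge less LOI = 2000 lb (summing oxide targets gives 2000 lb; versus the stated basis of 2000 lb — a pure rounding effect).
Total batch = Σ batch = 2362 lb; LOI removed, Σ of batch·LOI: 362.2 lb; yield, glass over the total, = 84.66%.

Revised batch per 2000 lb fused product:
  Potash: 130.9 lb
  MgCO3: 605.4 lb
  Zircon: 63.72 lb
  Silica sand: 1043 lb
  Lead monoxide: 316.1 lb
  Tabular alumina: 202.7 lb
Total batch = 2362 lb; LOI loss = 362.2 lb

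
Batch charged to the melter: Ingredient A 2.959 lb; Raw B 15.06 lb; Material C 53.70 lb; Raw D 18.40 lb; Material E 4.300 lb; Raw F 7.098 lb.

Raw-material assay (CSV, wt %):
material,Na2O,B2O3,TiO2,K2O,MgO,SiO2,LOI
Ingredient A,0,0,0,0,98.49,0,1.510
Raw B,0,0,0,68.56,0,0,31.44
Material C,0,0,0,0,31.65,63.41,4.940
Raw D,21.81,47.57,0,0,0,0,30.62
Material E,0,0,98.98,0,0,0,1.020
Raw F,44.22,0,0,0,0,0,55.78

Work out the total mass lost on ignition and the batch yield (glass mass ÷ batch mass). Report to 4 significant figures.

LOI loss = 17.07 lb; glass = 84.45 lb; yield = 83.19%

Full precision is held from first step to last; working values are displayed rounded to 4 significant figures across the worked steps; every reported number is rounded just once; all derived quantities, which include six oxide percentages, the totals, LOI, the yield, glass mass, are re-derived in full float precision, precisely as stated by the problem or the answer, from the batch weights per 84.45 lb of glass.
Material-by-material LOI:
  Ingredient A: 2.959 × 0.01510 = 0.04468 lb
  Raw B: 15.06 × 0.3144 = 4.735 lb
  Material C: 53.70 × 0.04940 = 2.653 lb
  Raw D: 18.40 × 0.3062 = 5.634 lb
  Material E: 4.300 × 0.01020 = 0.04386 lb
  Raw F: 7.098 × 0.5578 = 3.959 lb
Total LOI = 17.07 lb
Glass = batch − LOI = 101.5 − 17.07 = 84.45 lb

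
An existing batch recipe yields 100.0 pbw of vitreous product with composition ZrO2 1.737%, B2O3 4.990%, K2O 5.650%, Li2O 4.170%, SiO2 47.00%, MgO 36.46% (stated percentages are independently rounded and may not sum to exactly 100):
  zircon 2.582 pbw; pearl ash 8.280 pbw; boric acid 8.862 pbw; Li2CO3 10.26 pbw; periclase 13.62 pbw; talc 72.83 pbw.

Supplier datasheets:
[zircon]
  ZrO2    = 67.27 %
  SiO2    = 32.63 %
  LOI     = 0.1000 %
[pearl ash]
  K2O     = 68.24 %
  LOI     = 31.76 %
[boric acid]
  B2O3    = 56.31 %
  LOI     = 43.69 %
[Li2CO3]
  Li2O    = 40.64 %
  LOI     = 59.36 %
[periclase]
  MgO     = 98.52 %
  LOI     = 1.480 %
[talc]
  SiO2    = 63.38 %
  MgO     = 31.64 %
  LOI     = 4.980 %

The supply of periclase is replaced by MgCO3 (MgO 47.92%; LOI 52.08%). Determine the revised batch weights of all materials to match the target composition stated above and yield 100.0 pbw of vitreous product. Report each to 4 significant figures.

Working values are displayed rounded to 4 significant digits in the printout; the whole derivation maintains full precision from first step to last. Every reported value takes just one rounding. All derived quantities are computed at full float precision (six oxide percentages, net glass mass, the yield, ignition loss, the totals) from the weighed amounts at 100.0 pbw of glass, exactly as printed in problem or answer.
Oxide-by-oxide targets in 100.0 pbw vitreous product:
  ZrO2: 1.737% × 100.0 = 1.737 pbw
  B2O3: 4.990% × 100.0 = 4.990 pbw
  K2O: 5.650% × 100.0 = 5.650 pbw
  Li2O: 4.170% × 100.0 = 4.170 pbw
  SiO2: 47.00% × 100.0 = 47.00 pbw
  MgO: 36.46% × 100.0 = 36.46 pbw
Balance tally, oxide-wise, on the weights just shown, on the stated basis (sums match the target masses exact up to rounding of places):
  ZrO2: 2.582·0.6727 = 1.737 pbw (target 1.737 pbw)
  B2O3: 8.862·0.5631 = 4.990 pbw (target 4.990 pbw)
  K2O: 8.280·0.6824 = 5.650 pbw (target 5.650 pbw)
  Li2O: 10.26·0.4064 = 4.170 pbw (target 4.170 pbw)
  SiO2: 2.582·0.3263 + 72.83·0.6338 = 47.00 pbw (target 47.00 pbw)
  MgO: 28.00·0.4792 + 72.83·0.3164 = 36.46 pbw (target 36.46 pbw)
Glass-mass closure: batch total minus LOI = 100.0 pbw (summing oxide targets gives 100.0 pbw; with the basis standing at 100.0 pbw — gaps are rounding artifacts).
Total batch = Σ batch = 130.8 pbw; ignition loss, Σ(batch × LOI) = 30.80 pbw; glass ÷ batch gives a yield of 76.45%.

Revised batch per 100.0 pbw vitreous product:
  zircon: 2.582 pbw
  pearl ash: 8.280 pbw
  boric acid: 8.862 pbw
  Li2CO3: 10.26 pbw
  MgCO3: 28.00 pbw
  talc: 72.83 pbw
Total batch = 130.8 pbw; LOI loss = 30.80 pbw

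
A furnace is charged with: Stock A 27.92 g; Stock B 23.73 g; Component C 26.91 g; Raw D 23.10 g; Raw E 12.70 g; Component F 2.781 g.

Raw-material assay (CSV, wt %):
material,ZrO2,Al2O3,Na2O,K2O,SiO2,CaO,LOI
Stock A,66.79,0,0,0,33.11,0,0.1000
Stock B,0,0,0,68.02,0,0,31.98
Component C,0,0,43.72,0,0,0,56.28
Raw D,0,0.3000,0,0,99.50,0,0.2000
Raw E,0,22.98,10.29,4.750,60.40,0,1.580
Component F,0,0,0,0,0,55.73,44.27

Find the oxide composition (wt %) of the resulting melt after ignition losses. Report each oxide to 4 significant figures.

Working values are printed with 4-significant-figure rounding alongside each step — each numeric step maintains full precision at all times — exactly one rounding lands on each reported value — the derived quantities, which include the totals, LOI, yield, glass mass, the six compositions, are computed at full float precision, precisely as stated by the question or the answer, from the batch weights for 92.90 g of glass.
What the batch supplies per oxide:
  ZrO2: 27.92·0.6679 = 18.65 g
  Al2O3: 23.10·0.003000 + 12.70·0.2298 = 2.988 g
  Na2O: 26.91·0.4372 + 12.70·0.1029 = 13.07 g
  K2O: 23.73·0.6802 + 12.70·0.04750 = 16.74 g
  SiO2: 27.92·0.3311 + 23.10·0.9950 + 12.70·0.6040 = 39.90 g
  CaO: 2.781·0.5573 = 1.550 g
LOI: 27.92·0.001000 + 23.73·0.3198 + 26.91·0.5628 + 23.10·0.002000 + 12.70·0.01580 + 2.781·0.4427 = 24.24 g
The glass mass, total less LOI, = 117.1 − 24.24 = 92.90 g (consistent with Σ oxide mass)
percent by weight: oxide/glass ×100

Glass mass = 92.90 g (batch 117.1 − LOI 24.24).
Composition: ZrO2 20.07%, Al2O3 3.216%, Na2O 14.07%, K2O 18.02%, SiO2 42.95%, CaO 1.668%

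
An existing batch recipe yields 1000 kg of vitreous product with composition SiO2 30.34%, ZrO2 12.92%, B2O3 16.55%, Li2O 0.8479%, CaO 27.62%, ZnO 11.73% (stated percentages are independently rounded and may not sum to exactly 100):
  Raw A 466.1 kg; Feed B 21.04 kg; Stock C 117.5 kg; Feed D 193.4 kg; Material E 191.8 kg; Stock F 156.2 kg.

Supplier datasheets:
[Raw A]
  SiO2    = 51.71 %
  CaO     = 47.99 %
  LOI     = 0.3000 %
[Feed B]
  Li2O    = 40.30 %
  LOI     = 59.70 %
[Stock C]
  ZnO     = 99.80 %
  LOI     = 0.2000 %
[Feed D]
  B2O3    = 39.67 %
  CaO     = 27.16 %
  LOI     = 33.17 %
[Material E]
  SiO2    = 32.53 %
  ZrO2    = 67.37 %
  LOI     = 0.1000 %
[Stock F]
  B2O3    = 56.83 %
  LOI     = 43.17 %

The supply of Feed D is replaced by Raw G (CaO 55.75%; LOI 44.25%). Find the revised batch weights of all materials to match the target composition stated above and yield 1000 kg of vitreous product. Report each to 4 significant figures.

Every computation keeps exact precision in all steps. Values along the way are displayed, rounded to four significant figures, alongside each step; a single rounding yields each reported result — the derived quantities (LOI, the six compositions, glass mass, the yield, the totals) are computed at exact precision using the weight values for 1000 kg of glass, as they appear in the question or the answer.
Oxide-by-oxide targets in 1000 kg vitreous product:
  SiO2: 30.34% × 1000 = 303.4 kg
  ZrO2: 12.92% × 1000 = 129.2 kg
  B2O3: 16.55% × 1000 = 165.5 kg
  Li2O: 0.8479% × 1000 = 8.479 kg
  CaO: 27.62% × 1000 = 276.2 kg
  ZnO: 11.73% × 1000 = 117.3 kg
Per-oxide balance check working from each reported weight, for the quoted basis mass (summed amounts equal target values once rounding is allowed for):
  SiO2: 466.1·0.5171 + 191.8·0.3253 = 303.4 kg (target 303.4 kg)
  ZrO2: 191.8·0.6737 = 129.2 kg (target 129.2 kg)
  B2O3: 291.2·0.5683 = 165.5 kg (target 165.5 kg)
  Li2O: 21.04·0.4030 = 8.479 kg (target 8.479 kg)
  CaO: 466.1·0.4799 + 94.21·0.5575 = 276.2 kg (target 276.2 kg)
  ZnO: 117.5·0.9980 = 117.3 kg (target 117.3 kg)
Glass mass check: batch total minus LOI = 1000 kg (oxide target masses add up to 1000 kg; the stated basis being 1000 kg — deltas are rounding alone).
Summing the batch: Σ batch = 1182 kg; LOI loss = Σ batch·LOI = 181.8 kg; yield = glass ÷ total batch = 84.62%.

Revised batch per 1000 kg vitreous product:
  Raw A: 466.1 kg
  Feed B: 21.04 kg
  Stock C: 117.5 kg
  Raw G: 94.21 kg
  Material E: 191.8 kg
  Stock F: 291.2 kg
Total batch = 1182 kg; LOI loss = 181.8 kg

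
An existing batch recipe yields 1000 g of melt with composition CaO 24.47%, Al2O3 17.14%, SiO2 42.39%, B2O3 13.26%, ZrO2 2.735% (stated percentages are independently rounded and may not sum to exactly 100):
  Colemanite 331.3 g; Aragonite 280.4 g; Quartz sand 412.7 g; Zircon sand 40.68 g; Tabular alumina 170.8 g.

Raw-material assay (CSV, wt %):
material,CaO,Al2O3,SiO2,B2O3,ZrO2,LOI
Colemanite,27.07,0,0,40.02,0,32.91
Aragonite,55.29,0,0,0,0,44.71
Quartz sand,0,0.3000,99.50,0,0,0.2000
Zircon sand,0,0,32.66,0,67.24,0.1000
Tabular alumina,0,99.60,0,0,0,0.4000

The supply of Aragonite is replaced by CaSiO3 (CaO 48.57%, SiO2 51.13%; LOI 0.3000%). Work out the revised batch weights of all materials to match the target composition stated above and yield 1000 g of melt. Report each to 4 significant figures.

Revised batch per 1000 g melt:
  Colemanite: 331.3 g
  CaSiO3: 319.1 g
  Quartz sand: 248.7 g
  Zircon sand: 40.68 g
  Tabular alumina: 171.3 g
Total batch = 1111 g; LOI loss = 111.2 g

All internal work carries exact precision throughout — the intermediate values appear (rounded to four significant figures) in the printout — each reported figure carries a single rounding; all derived quantities are recomputed starting from the weights per 1000 g of glass in full precision (totals, yield, ignition loss, net glass mass, the five compositions), exactly as shown in the problem or answer text.
Oxide-by-oxide targets in 1000 g melt:
  CaO: 24.47% × 1000 = 244.7 g
  Al2O3: 17.14% × 1000 = 171.4 g
  SiO2: 42.39% × 1000 = 423.9 g
  B2O3: 13.26% × 1000 = 132.6 g
  ZrO2: 2.735% × 1000 = 27.35 g
Mass-balance tally per oxide from the weights as reported, on the stated basis (delivered sums recover each target inside rounding margins):
  CaO: 331.3·0.2707 + 319.1·0.4857 = 244.7 g (target 244.7 g)
  Al2O3: 248.7·0.003000 + 171.3·0.9960 = 171.4 g (target 171.4 g)
  SiO2: 319.1·0.5113 + 248.7·0.9950 + 40.68·0.3266 = 423.9 g (target 423.9 g)
  B2O3: 331.3·0.4002 = 132.6 g (target 132.6 g)
  ZrO2: 40.68·0.6724 = 27.35 g (target 27.35 g)
Glass-mass bookkeeping: Σ batch − LOI loss = 999.9 g (per-oxide target masses sum to 1000 g; the stated basis being 1000 g — gaps are rounding artifacts).
Summing the batch: Σ batch = 1111 g; loss to ignition Σ batch·LOI = 111.2 g; as yield: glass ÷ batch → 89.99%.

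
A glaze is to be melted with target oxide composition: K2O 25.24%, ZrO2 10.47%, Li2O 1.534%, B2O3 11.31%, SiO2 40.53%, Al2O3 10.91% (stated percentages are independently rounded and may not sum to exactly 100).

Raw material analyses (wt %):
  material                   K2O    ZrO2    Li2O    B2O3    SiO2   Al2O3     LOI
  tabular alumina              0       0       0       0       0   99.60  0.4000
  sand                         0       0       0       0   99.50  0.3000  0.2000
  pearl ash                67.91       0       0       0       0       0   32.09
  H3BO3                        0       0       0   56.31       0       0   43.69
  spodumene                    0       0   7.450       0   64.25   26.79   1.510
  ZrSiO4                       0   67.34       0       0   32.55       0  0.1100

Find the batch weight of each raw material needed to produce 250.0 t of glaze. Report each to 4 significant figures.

The whole derivation maintains full float precision from start to finish — intermediates are printed, rounded to four significant figures, across the worked steps; a single rounding completes each reported figure. Derived quantities are re-derived at full precision (yield, the six compositions, LOI, net glass mass, totals) from the weighed amounts on 250.0 t of glass, as quoted within question or answer.
Oxide mass targets, per 250.0 t glaze:
  K2O: 25.24% × 250.0 = 63.10 t
  ZrO2: 10.47% × 250.0 = 26.18 t
  Li2O: 1.534% × 250.0 = 3.835 t
  B2O3: 11.31% × 250.0 = 28.28 t
  SiO2: 40.53% × 250.0 = 101.3 t
  Al2O3: 10.91% × 250.0 = 27.28 t
Sums-versus-targets review using the reported weights, against the basis in use (sum by sum, the targets are met modulo rounding of the values):
  K2O: 92.92·0.6791 = 63.10 t (target 63.10 t)
  ZrO2: 38.87·0.6734 = 26.18 t (target 26.18 t)
  Li2O: 51.48·0.07450 = 3.835 t (target 3.835 t)
  B2O3: 50.21·0.5631 = 28.27 t (target 28.28 t)
  SiO2: 55.88·0.9950 + 51.48·0.6425 + 38.87·0.3255 = 101.3 t (target 101.3 t)
  Al2O3: 13.37·0.9960 + 55.88·0.003000 + 51.48·0.2679 = 27.28 t (target 27.28 t)
The glass-mass cross-check: Σ batch − LOI loss = 250.0 t (summing oxide targets gives 250.0 t; basis as stated: 250.0 t — gaps are rounding artifacts).
Total batch = Σ batch = 302.7 t; the LOI term Σ batch·LOI equals 52.74 t; as yield: glass ÷ batch → 82.58%.

Batch per 250.0 t glaze:
  tabular alumina: 13.37 t
  sand: 55.88 t
  pearl ash: 92.92 t
  H3BO3: 50.21 t
  spodumene: 51.48 t
  ZrSiO4: 38.87 t
Total batch = 302.7 t; LOI loss = 52.74 t; yield = 82.58%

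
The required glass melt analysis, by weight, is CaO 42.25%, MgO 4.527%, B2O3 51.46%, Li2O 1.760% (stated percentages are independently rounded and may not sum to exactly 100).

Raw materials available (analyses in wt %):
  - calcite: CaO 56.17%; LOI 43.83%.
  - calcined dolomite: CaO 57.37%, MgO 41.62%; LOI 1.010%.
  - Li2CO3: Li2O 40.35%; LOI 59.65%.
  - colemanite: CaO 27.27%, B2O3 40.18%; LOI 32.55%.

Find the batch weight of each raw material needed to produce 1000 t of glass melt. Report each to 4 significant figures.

Values along the way are shown, with 4-significant-digit rounding, within the worked lines; all arithmetic holds exact precision at each step; each reported result takes just one rounding. Derived quantities, which include glass mass, four oxide percentages, the yield, the totals, LOI, are re-derived at full float precision, as quoted within problem or answer, from the weighed amounts for 1000 t of glass.
Target masses of each oxide per 1000 t glass melt:
  CaO: 42.25% × 1000 = 422.5 t
  MgO: 4.527% × 1000 = 45.27 t
  B2O3: 51.46% × 1000 = 514.6 t
  Li2O: 1.760% × 1000 = 17.60 t
Per-oxide balance check given the weights on record, per the basis as stated (each sum matches its target mass inside rounding margins):
  CaO: 19.30·0.5617 + 108.8·0.5737 + 1281·0.2727 = 422.6 t (target 422.5 t)
  MgO: 108.8·0.4162 = 45.28 t (target 45.27 t)
  B2O3: 1281·0.4018 = 514.7 t (target 514.6 t)
  Li2O: 43.62·0.4035 = 17.60 t (target 17.60 t)
Glass-mass closure: total batch − LOI = 1000 t (the targets, summed, come to 1000 t; basis as stated: 1000 t — any gap is answer rounding).
Whole-batch sum: Σ batch = 1453 t; ignition loss, Σ(batch × LOI) = 452.5 t; yield, glass over the total, = 68.85%.

Batch per 1000 t glass melt:
  calcite: 19.30 t
  calcined dolomite: 108.8 t
  Li2CO3: 43.62 t
  colemanite: 1281 t
Total batch = 1453 t; LOI loss = 452.5 t; yield = 68.85%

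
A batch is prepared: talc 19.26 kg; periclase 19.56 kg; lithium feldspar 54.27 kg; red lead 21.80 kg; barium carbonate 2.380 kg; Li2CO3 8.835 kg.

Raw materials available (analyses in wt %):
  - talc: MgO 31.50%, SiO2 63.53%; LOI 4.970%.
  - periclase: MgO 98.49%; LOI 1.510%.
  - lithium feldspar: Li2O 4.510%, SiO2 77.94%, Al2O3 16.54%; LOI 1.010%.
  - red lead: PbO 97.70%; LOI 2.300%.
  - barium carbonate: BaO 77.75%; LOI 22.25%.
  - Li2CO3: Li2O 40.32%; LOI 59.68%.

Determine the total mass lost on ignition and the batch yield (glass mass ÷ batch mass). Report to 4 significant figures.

Full float precision is kept all the way through; the intermediate values are displayed (rounded to four significant digits) on the page. Exactly one rounding lands on each reported result; derived quantities, including the yield, totals, LOI, the six compositions, net glass mass, are computed using the weight values per 118.0 kg of glass at full float precision as quoted within either problem or answer.
Per-material ignition loss:
  talc: 19.26 × 0.04970 = 0.9572 kg
  periclase: 19.56 × 0.01510 = 0.2954 kg
  lithium feldspar: 54.27 × 0.01010 = 0.5481 kg
  red lead: 21.80 × 0.02300 = 0.5014 kg
  barium carbonate: 2.380 × 0.2225 = 0.5295 kg
  Li2CO3: 8.835 × 0.5968 = 5.273 kg
Total LOI = 8.104 kg
Glass = batch − LOI = 126.1 − 8.104 = 118.0 kg

LOI loss = 8.104 kg; glass = 118.0 kg; yield = 93.57%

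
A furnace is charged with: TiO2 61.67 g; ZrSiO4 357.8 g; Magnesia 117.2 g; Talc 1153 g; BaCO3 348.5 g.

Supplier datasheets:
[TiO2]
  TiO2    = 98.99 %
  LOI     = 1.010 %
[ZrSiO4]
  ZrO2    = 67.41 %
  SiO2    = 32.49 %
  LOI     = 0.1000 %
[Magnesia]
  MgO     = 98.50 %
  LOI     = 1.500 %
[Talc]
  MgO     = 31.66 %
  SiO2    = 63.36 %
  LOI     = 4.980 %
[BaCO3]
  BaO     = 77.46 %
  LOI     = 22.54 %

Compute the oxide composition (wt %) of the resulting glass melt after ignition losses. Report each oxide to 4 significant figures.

Each numeric step carries full precision in all steps; intermediates appear (rounded to four significant figures) at each printed step — each reported figure carries a single rounding. Derived quantities, including five oxide percentages, LOI, totals, the yield, net glass mass, are re-derived starting from the weights on 1899 g of glass at exact precision as they appear in the problem or answer text.
Mass of each oxide from the mix:
  ZrO2: 357.8·0.6741 = 241.2 g
  BaO: 348.5·0.7746 = 269.9 g
  MgO: 117.2·0.9850 + 1153·0.3166 = 480.5 g
  TiO2: 61.67·0.9899 = 61.05 g
  SiO2: 357.8·0.3249 + 1153·0.6336 = 846.8 g
LOI: 61.67·0.01010 + 357.8·0.001000 + 117.2·0.01500 + 1153·0.04980 + 348.5·0.2254 = 138.7 g
Resulting glass, batch − LOI: 2038 − 138.7 = 1899 g (the oxide masses sum to this)
each wt % is 100 × oxide ÷ glass

Glass mass = 1899 g (batch 2038 − LOI 138.7).
Composition: ZrO2 12.70%, BaO 14.21%, MgO 25.30%, TiO2 3.214%, SiO2 44.58%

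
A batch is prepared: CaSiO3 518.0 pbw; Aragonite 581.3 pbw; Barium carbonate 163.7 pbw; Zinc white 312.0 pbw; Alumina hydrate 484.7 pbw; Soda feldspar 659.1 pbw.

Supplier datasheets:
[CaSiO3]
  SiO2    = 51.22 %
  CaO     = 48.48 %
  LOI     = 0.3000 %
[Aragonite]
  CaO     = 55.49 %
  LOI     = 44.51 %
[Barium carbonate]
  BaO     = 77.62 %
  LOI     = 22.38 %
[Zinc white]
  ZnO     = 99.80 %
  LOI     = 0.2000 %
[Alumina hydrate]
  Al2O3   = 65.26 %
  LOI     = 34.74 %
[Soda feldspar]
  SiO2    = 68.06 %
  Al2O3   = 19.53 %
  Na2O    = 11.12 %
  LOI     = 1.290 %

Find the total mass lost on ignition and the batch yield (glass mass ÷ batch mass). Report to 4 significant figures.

Mid-chain values are displayed rounded to four significant figures within the worked lines — the whole derivation keeps full float precision at all times; each reported value is rounded a single time; the derived quantities, which include ignition loss, net glass mass, yield, the totals, six oxide percentages, are recomputed at full float precision, as set out in either problem or answer, starting from the weights per 2244 pbw of glass.
Ignition loss by material:
  CaSiO3: 518.0 × 0.003000 = 1.554 pbw
  Aragonite: 581.3 × 0.4451 = 258.7 pbw
  Barium carbonate: 163.7 × 0.2238 = 36.64 pbw
  Zinc white: 312.0 × 0.002000 = 0.6240 pbw
  Alumina hydrate: 484.7 × 0.3474 = 168.4 pbw
  Soda feldspar: 659.1 × 0.01290 = 8.502 pbw
Total LOI = 474.4 pbw
Glass = batch − LOI = 2719 − 474.4 = 2244 pbw

LOI loss = 474.4 pbw; glass = 2244 pbw; yield = 82.55%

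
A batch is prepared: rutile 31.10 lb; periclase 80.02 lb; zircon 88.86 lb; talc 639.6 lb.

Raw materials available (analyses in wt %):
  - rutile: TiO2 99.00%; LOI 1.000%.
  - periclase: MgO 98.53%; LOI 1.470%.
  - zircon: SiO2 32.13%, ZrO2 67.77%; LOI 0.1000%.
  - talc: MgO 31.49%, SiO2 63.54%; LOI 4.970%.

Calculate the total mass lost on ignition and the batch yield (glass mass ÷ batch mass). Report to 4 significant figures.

All arithmetic carries full precision from first step to last — in-progress results are displayed, rounded to 4 significant figures, alongside each step; each reported value carries a single rounding; the derived quantities are computed in exact precision (LOI, totals, the yield, glass mass, four oxide percentages) from the batch weights at 806.2 lb of glass as set out in either problem or answer.
Per-material ignition loss:
  rutile: 31.10 × 0.01000 = 0.3110 lb
  periclase: 80.02 × 0.01470 = 1.176 lb
  zircon: 88.86 × 0.001000 = 0.08886 lb
  talc: 639.6 × 0.04970 = 31.79 lb
Total LOI = 33.36 lb
Glass = batch − LOI = 839.6 − 33.36 = 806.2 lb

LOI loss = 33.36 lb; glass = 806.2 lb; yield = 96.03%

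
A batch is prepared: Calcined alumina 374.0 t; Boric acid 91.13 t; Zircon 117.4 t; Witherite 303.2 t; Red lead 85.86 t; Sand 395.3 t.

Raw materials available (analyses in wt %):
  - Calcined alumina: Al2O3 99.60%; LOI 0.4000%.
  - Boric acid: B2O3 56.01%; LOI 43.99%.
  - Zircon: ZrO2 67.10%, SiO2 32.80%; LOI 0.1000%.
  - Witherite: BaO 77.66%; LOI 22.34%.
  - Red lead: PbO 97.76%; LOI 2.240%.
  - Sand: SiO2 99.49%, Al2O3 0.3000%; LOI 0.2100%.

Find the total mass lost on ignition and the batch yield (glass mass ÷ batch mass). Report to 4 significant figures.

LOI loss = 112.2 t; glass = 1255 t; yield = 91.79%

Working values are displayed, with 4-significant-digit rounding, as written — every computation maintains full float precision at every stage. Each reported number sees exactly one rounding — derived quantities are recomputed from the weighed amounts on 1255 t of glass at exact precision (six oxide percentages, ignition loss, glass mass, totals, yield), as they appear in the question or the answer.
LOI of each material in turn:
  Calcined alumina: 374.0 × 0.004000 = 1.496 t
  Boric acid: 91.13 × 0.4399 = 40.09 t
  Zircon: 117.4 × 0.001000 = 0.1174 t
  Witherite: 303.2 × 0.2234 = 67.73 t
  Red lead: 85.86 × 0.02240 = 1.923 t
  Sand: 395.3 × 0.002100 = 0.8301 t
Total LOI = 112.2 t
Glass = batch − LOI = 1367 − 112.2 = 1255 t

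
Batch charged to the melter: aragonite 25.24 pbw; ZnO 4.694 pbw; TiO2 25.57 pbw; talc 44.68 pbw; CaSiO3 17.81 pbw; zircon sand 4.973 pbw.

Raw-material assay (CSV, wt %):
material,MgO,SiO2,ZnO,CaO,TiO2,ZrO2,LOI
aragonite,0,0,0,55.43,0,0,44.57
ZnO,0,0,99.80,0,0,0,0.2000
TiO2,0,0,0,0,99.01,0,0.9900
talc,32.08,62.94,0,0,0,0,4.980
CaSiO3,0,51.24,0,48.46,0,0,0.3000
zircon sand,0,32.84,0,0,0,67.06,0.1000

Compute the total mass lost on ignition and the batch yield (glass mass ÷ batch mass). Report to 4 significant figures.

Working values are printed (rounded to 4 significant figures) in the working — the whole derivation holds full precision at all times — a single rounding produces every reported number. Derived quantities, which include the totals, the six compositions, LOI, yield, glass mass, are rebuilt in exact precision, exactly as printed in the problem or the answer, starting from the weights on 109.2 pbw of glass.
Per-material ignition loss:
  aragonite: 25.24 × 0.4457 = 11.25 pbw
  ZnO: 4.694 × 0.002000 = 0.009388 pbw
  TiO2: 25.57 × 0.009900 = 0.2531 pbw
  talc: 44.68 × 0.04980 = 2.225 pbw
  CaSiO3: 17.81 × 0.003000 = 0.05343 pbw
  zircon sand: 4.973 × 0.001000 = 0.004973 pbw
Total LOI = 13.80 pbw
Glass = batch − LOI = 123.0 − 13.80 = 109.2 pbw

LOI loss = 13.80 pbw; glass = 109.2 pbw; yield = 88.78%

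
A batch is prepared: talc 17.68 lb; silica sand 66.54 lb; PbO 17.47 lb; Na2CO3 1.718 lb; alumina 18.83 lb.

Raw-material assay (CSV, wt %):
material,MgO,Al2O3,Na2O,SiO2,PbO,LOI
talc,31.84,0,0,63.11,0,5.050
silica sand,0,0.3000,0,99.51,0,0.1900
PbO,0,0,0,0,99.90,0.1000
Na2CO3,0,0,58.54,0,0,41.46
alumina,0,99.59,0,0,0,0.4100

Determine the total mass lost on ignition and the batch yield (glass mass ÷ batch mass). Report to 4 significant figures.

The working math runs at full precision at each step — values along the way are printed rounded to four significant digits on the page. Exactly one rounding is applied to each reported figure; all derived quantities, which include ignition loss, the five compositions, the totals, yield, net glass mass, are computed in full float precision, precisely as stated by the problem or answer text, from the batch weights per 120.4 lb of glass.
Per-material ignition loss:
  talc: 17.68 × 0.05050 = 0.8928 lb
  silica sand: 66.54 × 0.001900 = 0.1264 lb
  PbO: 17.47 × 0.001000 = 0.01747 lb
  Na2CO3: 1.718 × 0.4146 = 0.7123 lb
  alumina: 18.83 × 0.004100 = 0.07720 lb
Total LOI = 1.826 lb
Glass = batch − LOI = 122.2 − 1.826 = 120.4 lb

LOI loss = 1.826 lb; glass = 120.4 lb; yield = 98.51%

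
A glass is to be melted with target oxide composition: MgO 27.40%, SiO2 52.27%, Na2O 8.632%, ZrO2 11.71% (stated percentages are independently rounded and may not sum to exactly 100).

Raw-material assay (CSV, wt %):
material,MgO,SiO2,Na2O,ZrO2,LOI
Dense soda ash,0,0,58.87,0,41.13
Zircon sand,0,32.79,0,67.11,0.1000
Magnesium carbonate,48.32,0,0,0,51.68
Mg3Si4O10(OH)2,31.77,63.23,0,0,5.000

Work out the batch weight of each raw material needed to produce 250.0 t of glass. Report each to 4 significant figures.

Mid-chain values appear (rounded to 4 significant digits) in the working; all arithmetic holds full float precision at each step; every reported value is rounded exactly once — derived quantities, including the totals, LOI, the yield, four oxide percentages, net glass mass, are computed from the batch weights for 250.0 t of glass at full float precision, as written in the problem or answer text.
Oxide-by-oxide targets in 250.0 t glass:
  MgO: 27.40% × 250.0 = 68.50 t
  SiO2: 52.27% × 250.0 = 130.7 t
  Na2O: 8.632% × 250.0 = 21.58 t
  ZrO2: 11.71% × 250.0 = 29.28 t
Verifying the oxide balance applying the batch weights above, under the basis named above (delivered sums recover each target up to rounding of the answer):
  MgO: 20.76·0.4832 + 184.0·0.3177 = 68.49 t (target 68.50 t)
  SiO2: 43.62·0.3279 + 184.0·0.6323 = 130.6 t (target 130.7 t)
  Na2O: 36.66·0.5887 = 21.58 t (target 21.58 t)
  ZrO2: 43.62·0.6711 = 29.27 t (target 29.28 t)
Glass-mass closure: the batch minus its LOI: 250.0 t (per-oxide target masses sum to 250.0 t; versus the stated basis of 250.0 t — any gap is answer rounding).
Batch grand total — Σ batch = 285.0 t; ignition loss, Σ(batch × LOI) = 35.05 t; glass ÷ batch gives a yield of 87.70%.

Batch per 250.0 t glass:
  Dense soda ash: 36.66 t
  Zircon sand: 43.62 t
  Magnesium carbonate: 20.76 t
  Mg3Si4O10(OH)2: 184.0 t
Total batch = 285.0 t; LOI loss = 35.05 t; yield = 87.70%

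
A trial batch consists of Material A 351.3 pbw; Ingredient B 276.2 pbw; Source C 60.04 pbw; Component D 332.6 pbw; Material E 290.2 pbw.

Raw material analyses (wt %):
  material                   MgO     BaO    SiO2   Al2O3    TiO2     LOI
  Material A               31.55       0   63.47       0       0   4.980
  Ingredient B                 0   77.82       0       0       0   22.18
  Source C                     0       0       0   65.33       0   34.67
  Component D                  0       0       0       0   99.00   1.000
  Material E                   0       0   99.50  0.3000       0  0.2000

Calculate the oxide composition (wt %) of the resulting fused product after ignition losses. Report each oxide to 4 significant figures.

Glass mass = 1207 pbw (batch 1310 − LOI 103.5).
Composition: MgO 9.184%, BaO 17.81%, SiO2 42.40%, Al2O3 3.322%, TiO2 27.28%

Exact precision is maintained in every operation. Intermediates are displayed, rounded to 4 significant digits, in the working. Each reported number is rounded exactly once — derived quantities are re-derived in exact precision (the totals, the yield, the five compositions, LOI, glass mass) from the batch weights on 1207 pbw of glass, as they appear in the problem or answer text.
Delivered oxide masses:
  MgO: 351.3·0.3155 = 110.8 pbw
  BaO: 276.2·0.7782 = 214.9 pbw
  SiO2: 351.3·0.6347 + 290.2·0.9950 = 511.7 pbw
  Al2O3: 60.04·0.6533 + 290.2·0.003000 = 40.09 pbw
  TiO2: 332.6·0.9900 = 329.3 pbw
LOI: 351.3·0.04980 + 276.2·0.2218 + 60.04·0.3467 + 332.6·0.01000 + 290.2·0.002000 = 103.5 pbw
Glass mass = batch − LOI = 1310 − 103.5 = 1207 pbw (= the summed oxide contributions)
each oxide over glass, ×100, is wt %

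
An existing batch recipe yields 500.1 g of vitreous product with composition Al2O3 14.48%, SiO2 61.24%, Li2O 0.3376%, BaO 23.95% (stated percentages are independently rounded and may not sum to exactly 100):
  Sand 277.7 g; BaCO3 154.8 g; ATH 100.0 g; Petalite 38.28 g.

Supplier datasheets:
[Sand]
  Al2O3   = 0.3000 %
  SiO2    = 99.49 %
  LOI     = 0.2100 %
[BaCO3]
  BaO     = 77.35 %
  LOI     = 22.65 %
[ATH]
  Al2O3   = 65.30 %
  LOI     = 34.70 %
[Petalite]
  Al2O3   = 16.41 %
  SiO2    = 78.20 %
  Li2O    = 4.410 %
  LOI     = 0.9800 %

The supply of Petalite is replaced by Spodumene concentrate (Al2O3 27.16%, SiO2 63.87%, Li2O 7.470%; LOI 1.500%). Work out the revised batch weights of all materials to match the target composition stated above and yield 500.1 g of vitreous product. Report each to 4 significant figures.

Revised batch per 500.1 g vitreous product:
  Sand: 293.3 g
  BaCO3: 154.8 g
  ATH: 100.1 g
  Spodumene concentrate: 22.60 g
Total batch = 570.8 g; LOI loss = 70.75 g

The working math maintains full float precision from start to finish; values along the way are shown, rounded to four significant figures, as written — every reported figure receives exactly one rounding. Derived quantities are re-derived at full float precision (the totals, yield, four oxide percentages, glass mass, ignition loss) starting from the weights at 500.1 g of glass as they appear in question or answer.
Oxide-by-oxide targets in 500.1 g vitreous product:
  Al2O3: 14.48% × 500.1 = 72.41 g
  SiO2: 61.24% × 500.1 = 306.3 g
  Li2O: 0.3376% × 500.1 = 1.688 g
  BaO: 23.95% × 500.1 = 119.8 g
Balance tally, oxide-wise, using the reported weights, under the basis named above (oxide sums agree with the targets net of answer rounding effects):
  Al2O3: 293.3·0.003000 + 100.1·0.6530 + 22.60·0.2716 = 72.38 g (target 72.41 g)
  SiO2: 293.3·0.9949 + 22.60·0.6387 = 306.2 g (target 306.3 g)
  Li2O: 22.60·0.07470 = 1.688 g (target 1.688 g)
  BaO: 154.8·0.7735 = 119.7 g (target 119.8 g)
Glass-mass bookkeeping: batch Σ − ignition loss = 500.0 g (the Σ of target masses is 500.1 g; versus the stated basis of 500.1 g — differing by rounding only).
Whole-batch sum: Σ batch = 570.8 g; the LOI term Σ batch·LOI equals 70.75 g; yield: glass divided by total = 87.60%.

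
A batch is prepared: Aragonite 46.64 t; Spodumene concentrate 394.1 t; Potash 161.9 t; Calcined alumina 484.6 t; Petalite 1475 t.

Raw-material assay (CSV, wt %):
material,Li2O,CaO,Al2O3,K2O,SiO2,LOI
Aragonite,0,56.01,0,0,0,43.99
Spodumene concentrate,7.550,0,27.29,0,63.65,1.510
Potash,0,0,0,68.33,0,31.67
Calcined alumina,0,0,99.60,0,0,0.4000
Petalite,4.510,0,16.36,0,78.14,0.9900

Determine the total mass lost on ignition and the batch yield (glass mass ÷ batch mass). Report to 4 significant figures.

All internal work holds full precision through every step. Mid-chain values are printed, rounded to four significant digits, across the worked steps. Each reported number undergoes a single rounding — derived quantities are carried from the batch weights per 2468 t of glass in exact precision (glass mass, the five compositions, yield, totals, ignition loss), as quoted within the question or the answer.
Loss on ignition, line by line:
  Aragonite: 46.64 × 0.4399 = 20.52 t
  Spodumene concentrate: 394.1 × 0.01510 = 5.951 t
  Potash: 161.9 × 0.3167 = 51.27 t
  Calcined alumina: 484.6 × 0.004000 = 1.938 t
  Petalite: 1475 × 0.009900 = 14.60 t
Total LOI = 94.28 t
Glass = batch − LOI = 2562 − 94.28 = 2468 t

LOI loss = 94.28 t; glass = 2468 t; yield = 96.32%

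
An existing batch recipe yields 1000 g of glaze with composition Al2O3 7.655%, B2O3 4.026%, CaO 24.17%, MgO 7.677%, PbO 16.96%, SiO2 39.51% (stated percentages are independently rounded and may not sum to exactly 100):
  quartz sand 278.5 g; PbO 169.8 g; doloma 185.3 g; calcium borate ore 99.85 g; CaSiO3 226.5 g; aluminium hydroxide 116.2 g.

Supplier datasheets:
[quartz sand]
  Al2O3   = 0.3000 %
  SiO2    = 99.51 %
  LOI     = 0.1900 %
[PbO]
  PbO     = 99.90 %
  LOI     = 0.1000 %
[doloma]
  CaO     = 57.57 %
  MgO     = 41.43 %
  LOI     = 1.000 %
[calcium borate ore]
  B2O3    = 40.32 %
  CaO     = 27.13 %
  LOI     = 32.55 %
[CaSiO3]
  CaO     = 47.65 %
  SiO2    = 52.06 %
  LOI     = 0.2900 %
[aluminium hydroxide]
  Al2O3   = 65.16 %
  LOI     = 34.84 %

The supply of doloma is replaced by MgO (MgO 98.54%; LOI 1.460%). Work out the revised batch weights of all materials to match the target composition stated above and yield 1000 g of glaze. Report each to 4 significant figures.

All arithmetic runs at exact precision at all times — intermediates are shown, with 4-significant-digit rounding, within the worked lines; each reported figure is rounded exactly once. Derived quantities, which include the totals, LOI, six oxide percentages, net glass mass, yield, are re-derived in full precision, as given in either problem or answer, starting from the weights for 1000 g of glass.
The oxide mass targets at 1000 g glaze:
  Al2O3: 7.655% × 1000 = 76.55 g
  B2O3: 4.026% × 1000 = 40.26 g
  CaO: 24.17% × 1000 = 241.7 g
  MgO: 7.677% × 1000 = 76.77 g
  PbO: 16.96% × 1000 = 169.6 g
  SiO2: 39.51% × 1000 = 395.1 g
A balance pass over the oxides, with the batch weights as given, relative to the basis at hand (sum by sum, the targets are met once rounding is allowed for):
  Al2O3: 161.4·0.003000 + 116.7·0.6516 = 76.53 g (target 76.55 g)
  B2O3: 99.85·0.4032 = 40.26 g (target 40.26 g)
  CaO: 99.85·0.2713 + 450.4·0.4765 = 241.7 g (target 241.7 g)
  MgO: 77.91·0.9854 = 76.77 g (target 76.77 g)
  PbO: 169.8·0.9990 = 169.6 g (target 169.6 g)
  SiO2: 161.4·0.9951 + 450.4·0.5206 = 395.1 g (target 395.1 g)
Consistency of the glass mass: whole batch net of LOI = 1000 g (the Σ of target masses is 1000 g; stated basis 1000 g — rounding explains the deltas).
Batch grand total — Σ batch = 1076 g; the LOI term Σ batch·LOI equals 76.08 g; as yield: glass ÷ batch → 92.93%.

Revised batch per 1000 g glaze:
  quartz sand: 161.4 g
  PbO: 169.8 g
  MgO: 77.91 g
  calcium borate ore: 99.85 g
  CaSiO3: 450.4 g
  aluminium hydroxide: 116.7 g
Total batch = 1076 g; LOI loss = 76.08 g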